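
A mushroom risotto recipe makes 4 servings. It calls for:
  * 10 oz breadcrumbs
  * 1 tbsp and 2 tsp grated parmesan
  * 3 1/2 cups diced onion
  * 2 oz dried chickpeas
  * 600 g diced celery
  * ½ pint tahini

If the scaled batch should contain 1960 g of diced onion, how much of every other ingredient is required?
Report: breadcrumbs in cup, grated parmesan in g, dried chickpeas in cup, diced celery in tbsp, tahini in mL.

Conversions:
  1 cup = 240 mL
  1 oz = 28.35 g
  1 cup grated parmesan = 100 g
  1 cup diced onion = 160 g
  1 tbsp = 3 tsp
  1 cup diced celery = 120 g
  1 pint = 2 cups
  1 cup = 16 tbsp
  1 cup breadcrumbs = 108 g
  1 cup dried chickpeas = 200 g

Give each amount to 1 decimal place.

The original recipe has 560 g of diced onion, so the scaling factor is 1960 ÷ 560 = 7/2 = 3.5.
breadcrumbs: 10 oz × 7/2 × 28.35 g/oz ÷ 108 g/cup ≈ 9.2 cup
grated parmesan: (1 tbsp + 2 tsp = 5/3 tbsp) × 7/2 ÷ 16 tbsp/cup × 100 g/cup ≈ 36.5 g
dried chickpeas: 2 oz × 7/2 × 28.35 g/oz ÷ 200 g/cup ≈ 1.0 cup
diced celery: 600 g × 7/2 ÷ 120 g/cup × 16 tbsp/cup = 280.0 tbsp
tahini: 0.5 pint × 7/2 × 2 cup/pint × 240 mL/cup = 840.0 mL

breadcrumbs: 9.2 cup; grated parmesan: 36.5 g; dried chickpeas: 1.0 cup; diced celery: 280.0 tbsp; tahini: 840.0 mL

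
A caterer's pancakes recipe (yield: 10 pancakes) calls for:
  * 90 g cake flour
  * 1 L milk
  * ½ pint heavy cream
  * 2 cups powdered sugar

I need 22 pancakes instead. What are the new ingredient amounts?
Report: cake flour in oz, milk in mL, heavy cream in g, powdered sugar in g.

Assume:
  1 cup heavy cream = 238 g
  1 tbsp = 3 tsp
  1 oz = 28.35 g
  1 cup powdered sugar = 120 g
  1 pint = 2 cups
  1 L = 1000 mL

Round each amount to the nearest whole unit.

Scaling factor: 22/10 = 11/5 = 2.2.
cake flour: 90 g × 11/5 ÷ 28.35 g/oz ≈ 7 oz
milk: 1 L × 11/5 × 1000 mL/L = 2200 mL
heavy cream: 0.5 pint × 11/5 × 2 cup/pint × 238 g/cup ≈ 524 g
powdered sugar: 2 cup × 11/5 × 120 g/cup = 528 g

cake flour: 7 oz; milk: 2200 mL; heavy cream: 524 g; powdered sugar: 528 g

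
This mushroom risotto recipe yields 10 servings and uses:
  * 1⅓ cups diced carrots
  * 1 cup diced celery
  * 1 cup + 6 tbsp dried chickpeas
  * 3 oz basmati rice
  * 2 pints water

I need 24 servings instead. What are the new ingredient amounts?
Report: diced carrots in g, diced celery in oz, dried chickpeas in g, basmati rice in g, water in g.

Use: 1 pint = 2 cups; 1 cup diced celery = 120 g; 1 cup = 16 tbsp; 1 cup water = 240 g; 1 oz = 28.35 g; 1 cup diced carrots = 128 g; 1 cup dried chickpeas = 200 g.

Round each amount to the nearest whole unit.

diced carrots: 410 g; diced celery: 10 oz; dried chickpeas: 660 g; basmati rice: 204 g; water: 2304 g

Scaling factor: 24/10 = 12/5 = 2.4.
diced carrots: 4/3 cup × 12/5 × 128 g/cup ≈ 410 g
diced celery: 1 cup × 12/5 × 120 g/cup ÷ 28.35 g/oz ≈ 10 oz
dried chickpeas: (1 cup + 6 tbsp = 1.375 cup) × 12/5 × 200 g/cup = 660 g
basmati rice: 3 oz × 12/5 × 28.35 g/oz ≈ 204 g
water: 2 pint × 12/5 × 2 cup/pint × 240 g/cup = 2304 g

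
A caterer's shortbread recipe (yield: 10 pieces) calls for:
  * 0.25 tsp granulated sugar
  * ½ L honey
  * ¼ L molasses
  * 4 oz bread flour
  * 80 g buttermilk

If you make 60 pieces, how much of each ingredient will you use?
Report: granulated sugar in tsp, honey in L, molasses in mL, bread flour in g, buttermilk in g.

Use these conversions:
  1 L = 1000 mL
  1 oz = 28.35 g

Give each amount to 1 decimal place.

Scaling factor: 60/10 = 6.
granulated sugar: 0.25 tsp × 6 = 1.5 tsp
honey: 0.5 L × 6 = 3.0 L
molasses: 0.25 L × 6 × 1000 mL/L = 1500.0 mL
bread flour: 4 oz × 6 × 28.35 g/oz = 680.4 g
buttermilk: 80 g × 6 = 480.0 g

granulated sugar: 1.5 tsp; honey: 3.0 L; molasses: 1500.0 mL; bread flour: 680.4 g; buttermilk: 480.0 g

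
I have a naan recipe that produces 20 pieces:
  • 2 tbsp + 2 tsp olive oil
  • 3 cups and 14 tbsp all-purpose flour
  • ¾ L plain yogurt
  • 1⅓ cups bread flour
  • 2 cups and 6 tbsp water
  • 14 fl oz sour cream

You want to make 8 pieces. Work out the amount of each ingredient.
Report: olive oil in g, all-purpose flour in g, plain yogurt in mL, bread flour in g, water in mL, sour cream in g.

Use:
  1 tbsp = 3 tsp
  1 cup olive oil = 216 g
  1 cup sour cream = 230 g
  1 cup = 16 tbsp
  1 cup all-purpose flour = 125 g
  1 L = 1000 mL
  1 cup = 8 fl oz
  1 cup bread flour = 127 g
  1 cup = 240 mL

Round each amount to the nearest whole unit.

Scaling factor: 8/20 = 2/5 = 0.4.
olive oil: (2 tbsp + 2 tsp = 8/3 tbsp) × 2/5 ÷ 16 tbsp/cup × 216 g/cup ≈ 14 g
all-purpose flour: (3 cup + 14 tbsp = 3.875 cup) × 2/5 × 125 g/cup ≈ 194 g
plain yogurt: 0.75 L × 2/5 × 1000 mL/L = 300 mL
bread flour: 4/3 cup × 2/5 × 127 g/cup ≈ 68 g
water: (2 cup + 6 tbsp = 2.375 cup) × 2/5 × 240 mL/cup = 228 mL
sour cream: 14 fl oz × 2/5 ÷ 8 fl oz/cup × 230 g/cup = 161 g

olive oil: 14 g; all-purpose flour: 194 g; plain yogurt: 300 mL; bread flour: 68 g; water: 228 mL; sour cream: 161 g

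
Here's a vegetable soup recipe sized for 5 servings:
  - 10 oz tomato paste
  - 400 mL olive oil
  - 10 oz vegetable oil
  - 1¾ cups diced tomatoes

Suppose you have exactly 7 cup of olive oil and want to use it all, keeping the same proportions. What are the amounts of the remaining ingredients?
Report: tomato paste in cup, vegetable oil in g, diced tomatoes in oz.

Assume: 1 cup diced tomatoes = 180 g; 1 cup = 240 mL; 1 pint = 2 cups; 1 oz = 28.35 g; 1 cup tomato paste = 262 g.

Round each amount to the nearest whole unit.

tomato paste: 5 cup; vegetable oil: 1191 g; diced tomatoes: 47 oz

The original recipe has 5/3 cup of olive oil, so the scaling factor is 7 ÷ 5/3 = 21/5 = 4.2.
tomato paste: 10 oz × 21/5 × 28.35 g/oz ÷ 262 g/cup ≈ 5 cup
vegetable oil: 10 oz × 21/5 × 28.35 g/oz ≈ 1191 g
diced tomatoes: 1.75 cup × 21/5 × 180 g/cup ÷ 28.35 g/oz ≈ 47 oz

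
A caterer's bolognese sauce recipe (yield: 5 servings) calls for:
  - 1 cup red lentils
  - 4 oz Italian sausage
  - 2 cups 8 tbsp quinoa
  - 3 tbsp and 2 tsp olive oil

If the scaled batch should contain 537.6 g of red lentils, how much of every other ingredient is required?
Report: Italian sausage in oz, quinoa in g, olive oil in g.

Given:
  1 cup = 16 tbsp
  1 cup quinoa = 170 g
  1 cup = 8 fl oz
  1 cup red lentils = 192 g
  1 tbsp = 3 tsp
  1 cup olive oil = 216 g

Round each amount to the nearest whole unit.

The original recipe has 192 g of red lentils, so the scaling factor is 537.6 ÷ 192 = 14/5 = 2.8.
Italian sausage: 4 oz × 14/5 ≈ 11 oz
quinoa: (2 cup + 8 tbsp = 2.5 cup) × 14/5 × 170 g/cup = 1190 g
olive oil: (3 tbsp + 2 tsp = 11/3 tbsp) × 14/5 ÷ 16 tbsp/cup × 216 g/cup ≈ 139 g

Italian sausage: 11 oz; quinoa: 1190 g; olive oil: 139 g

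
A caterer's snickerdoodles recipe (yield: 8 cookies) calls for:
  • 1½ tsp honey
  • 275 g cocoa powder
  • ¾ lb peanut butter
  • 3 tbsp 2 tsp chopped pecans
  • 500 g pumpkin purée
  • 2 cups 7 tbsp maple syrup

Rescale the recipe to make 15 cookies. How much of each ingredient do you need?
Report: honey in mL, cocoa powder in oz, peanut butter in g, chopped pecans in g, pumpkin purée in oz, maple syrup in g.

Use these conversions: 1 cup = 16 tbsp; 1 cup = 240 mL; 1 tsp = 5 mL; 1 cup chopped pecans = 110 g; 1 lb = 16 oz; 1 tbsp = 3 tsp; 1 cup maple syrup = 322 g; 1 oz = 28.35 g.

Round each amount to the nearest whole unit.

Scaling factor: 15/8 = 1.875.
honey: 1.5 tsp × 15/8 × 5 mL/tsp ≈ 14 mL
cocoa powder: 275 g × 15/8 ÷ 28.35 g/oz ≈ 18 oz
peanut butter: 0.75 lb × 15/8 × 16 oz/lb × 28.35 g/oz ≈ 638 g
chopped pecans: (3 tbsp + 2 tsp = 11/3 tbsp) × 15/8 ÷ 16 tbsp/cup × 110 g/cup ≈ 47 g
pumpkin purée: 500 g × 15/8 ÷ 28.35 g/oz ≈ 33 oz
maple syrup: (2 cup + 7 tbsp = 2.4375 cup) × 15/8 × 322 g/cup ≈ 1472 g

honey: 14 mL; cocoa powder: 18 oz; peanut butter: 638 g; chopped pecans: 47 g; pumpkin purée: 33 oz; maple syrup: 1472 g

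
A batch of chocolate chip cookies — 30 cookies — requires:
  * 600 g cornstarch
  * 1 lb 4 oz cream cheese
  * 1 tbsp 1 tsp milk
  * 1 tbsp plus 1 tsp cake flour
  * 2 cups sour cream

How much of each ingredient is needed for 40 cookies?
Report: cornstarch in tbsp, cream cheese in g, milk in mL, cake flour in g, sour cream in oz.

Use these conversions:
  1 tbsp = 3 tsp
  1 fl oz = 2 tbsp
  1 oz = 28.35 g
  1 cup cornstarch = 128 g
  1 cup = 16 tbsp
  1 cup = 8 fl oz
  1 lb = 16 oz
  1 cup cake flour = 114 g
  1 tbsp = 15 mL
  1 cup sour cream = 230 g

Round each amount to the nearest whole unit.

Scaling factor: 40/30 = 4/3.
cornstarch: 600 g × 4/3 ÷ 128 g/cup × 16 tbsp/cup = 100 tbsp
cream cheese: (1 lb + 4 oz = 1.25 lb) × 4/3 × 16 oz/lb × 28.35 g/oz = 756 g
milk: (1 tbsp + 1 tsp = 4/3 tbsp) × 4/3 × 15 mL/tbsp ≈ 27 mL
cake flour: (1 tbsp + 1 tsp = 4/3 tbsp) × 4/3 ÷ 16 tbsp/cup × 114 g/cup ≈ 13 g
sour cream: 2 cup × 4/3 × 230 g/cup ÷ 28.35 g/oz ≈ 22 oz

cornstarch: 100 tbsp; cream cheese: 756 g; milk: 27 mL; cake flour: 13 g; sour cream: 22 oz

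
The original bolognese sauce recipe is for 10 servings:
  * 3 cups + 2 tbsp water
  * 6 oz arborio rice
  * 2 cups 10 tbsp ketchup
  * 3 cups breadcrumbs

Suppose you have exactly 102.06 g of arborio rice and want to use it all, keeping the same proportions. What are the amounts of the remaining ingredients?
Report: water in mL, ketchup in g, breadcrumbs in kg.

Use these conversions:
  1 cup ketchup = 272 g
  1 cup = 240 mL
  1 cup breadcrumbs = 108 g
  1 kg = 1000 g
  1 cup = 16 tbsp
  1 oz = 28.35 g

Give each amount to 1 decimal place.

water: 450.0 mL; ketchup: 428.4 g; breadcrumbs: 0.2 kg

The original recipe has 170.1 g of arborio rice, so the scaling factor is 102.06 ÷ 170.1 = 3/5 = 0.6.
water: (3 cup + 2 tbsp = 3.125 cup) × 3/5 × 240 mL/cup = 450.0 mL
ketchup: (2 cup + 10 tbsp = 2.625 cup) × 3/5 × 272 g/cup = 428.4 g
breadcrumbs: 3 cup × 3/5 × 108 g/cup ÷ 1000 g/kg ≈ 0.2 kg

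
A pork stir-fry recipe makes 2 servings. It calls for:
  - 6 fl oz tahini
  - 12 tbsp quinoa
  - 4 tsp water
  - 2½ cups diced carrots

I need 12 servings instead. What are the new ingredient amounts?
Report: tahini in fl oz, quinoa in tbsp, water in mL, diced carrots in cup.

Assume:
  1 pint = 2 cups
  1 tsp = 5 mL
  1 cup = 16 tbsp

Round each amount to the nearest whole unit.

Scaling factor: 12/2 = 6.
tahini: 6 fl oz × 6 = 36 fl oz
quinoa: 12 tbsp × 6 = 72 tbsp
water: 4 tsp × 6 × 5 mL/tsp = 120 mL
diced carrots: 2.5 cup × 6 = 15 cup

tahini: 36 fl oz; quinoa: 72 tbsp; water: 120 mL; diced carrots: 15 cup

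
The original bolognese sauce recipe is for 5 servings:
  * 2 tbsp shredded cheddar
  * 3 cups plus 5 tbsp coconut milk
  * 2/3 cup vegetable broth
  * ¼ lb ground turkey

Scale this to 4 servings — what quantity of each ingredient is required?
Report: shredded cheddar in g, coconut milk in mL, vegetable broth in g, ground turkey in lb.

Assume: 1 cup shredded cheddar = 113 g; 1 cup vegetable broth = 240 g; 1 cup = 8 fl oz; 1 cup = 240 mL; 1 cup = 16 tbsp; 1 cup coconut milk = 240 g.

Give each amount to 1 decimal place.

Scaling factor: 4/5 = 0.8.
shredded cheddar: 2 tbsp × 4/5 ÷ 16 tbsp/cup × 113 g/cup = 11.3 g
coconut milk: (3 cup + 5 tbsp = 3.3125 cup) × 4/5 × 240 mL/cup = 636.0 mL
vegetable broth: 2/3 cup × 4/5 × 240 g/cup = 128.0 g
ground turkey: 0.25 lb × 4/5 = 0.2 lb

shredded cheddar: 11.3 g; coconut milk: 636.0 mL; vegetable broth: 128.0 g; ground turkey: 0.2 lb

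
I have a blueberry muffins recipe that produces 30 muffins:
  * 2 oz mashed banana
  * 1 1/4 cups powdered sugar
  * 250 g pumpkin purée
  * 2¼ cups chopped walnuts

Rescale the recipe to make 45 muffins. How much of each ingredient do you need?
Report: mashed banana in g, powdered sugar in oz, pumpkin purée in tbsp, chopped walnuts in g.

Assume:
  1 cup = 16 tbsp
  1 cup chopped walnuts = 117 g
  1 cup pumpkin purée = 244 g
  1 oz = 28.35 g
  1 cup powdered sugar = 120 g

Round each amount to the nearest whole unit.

mashed banana: 85 g; powdered sugar: 8 oz; pumpkin purée: 25 tbsp; chopped walnuts: 395 g

Scaling factor: 45/30 = 3/2 = 1.5.
mashed banana: 2 oz × 3/2 × 28.35 g/oz ≈ 85 g
powdered sugar: 1.25 cup × 3/2 × 120 g/cup ÷ 28.35 g/oz ≈ 8 oz
pumpkin purée: 250 g × 3/2 ÷ 244 g/cup × 16 tbsp/cup ≈ 25 tbsp
chopped walnuts: 2.25 cup × 3/2 × 117 g/cup ≈ 395 g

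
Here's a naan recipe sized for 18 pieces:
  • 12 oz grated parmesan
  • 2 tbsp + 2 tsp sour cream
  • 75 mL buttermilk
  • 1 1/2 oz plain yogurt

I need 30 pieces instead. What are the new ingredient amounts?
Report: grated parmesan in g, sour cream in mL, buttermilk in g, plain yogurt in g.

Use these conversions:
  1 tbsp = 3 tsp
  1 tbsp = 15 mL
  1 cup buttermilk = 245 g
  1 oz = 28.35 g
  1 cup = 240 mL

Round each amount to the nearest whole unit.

Scaling factor: 30/18 = 5/3.
grated parmesan: 12 oz × 5/3 × 28.35 g/oz = 567 g
sour cream: (2 tbsp + 2 tsp = 8/3 tbsp) × 5/3 × 15 mL/tbsp ≈ 67 mL
buttermilk: 75 mL × 5/3 ÷ 240 mL/cup × 245 g/cup ≈ 128 g
plain yogurt: 1.5 oz × 5/3 × 28.35 g/oz ≈ 71 g

grated parmesan: 567 g; sour cream: 67 mL; buttermilk: 128 g; plain yogurt: 71 g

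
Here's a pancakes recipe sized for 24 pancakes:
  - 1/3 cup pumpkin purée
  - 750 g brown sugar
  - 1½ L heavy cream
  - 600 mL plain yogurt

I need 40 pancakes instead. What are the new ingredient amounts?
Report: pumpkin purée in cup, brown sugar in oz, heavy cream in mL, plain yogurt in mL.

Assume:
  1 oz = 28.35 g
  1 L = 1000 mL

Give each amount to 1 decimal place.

Scaling factor: 40/24 = 5/3.
pumpkin purée: 1/3 cup × 5/3 ≈ 0.6 cup
brown sugar: 750 g × 5/3 ÷ 28.35 g/oz ≈ 44.1 oz
heavy cream: 1.5 L × 5/3 × 1000 mL/L = 2500.0 mL
plain yogurt: 600 mL × 5/3 = 1000.0 mL

pumpkin purée: 0.6 cup; brown sugar: 44.1 oz; heavy cream: 2500.0 mL; plain yogurt: 1000.0 mL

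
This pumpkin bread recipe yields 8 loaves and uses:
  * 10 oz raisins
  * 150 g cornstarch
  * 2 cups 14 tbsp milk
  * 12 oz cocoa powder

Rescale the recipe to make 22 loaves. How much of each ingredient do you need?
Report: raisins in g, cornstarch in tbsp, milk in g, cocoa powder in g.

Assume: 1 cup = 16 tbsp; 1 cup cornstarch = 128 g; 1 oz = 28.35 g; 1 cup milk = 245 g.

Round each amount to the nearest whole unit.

raisins: 780 g; cornstarch: 52 tbsp; milk: 1937 g; cocoa powder: 936 g

Scaling factor: 22/8 = 11/4 = 2.75.
raisins: 10 oz × 11/4 × 28.35 g/oz ≈ 780 g
cornstarch: 150 g × 11/4 ÷ 128 g/cup × 16 tbsp/cup ≈ 52 tbsp
milk: (2 cup + 14 tbsp = 2.875 cup) × 11/4 × 245 g/cup ≈ 1937 g
cocoa powder: 12 oz × 11/4 × 28.35 g/oz ≈ 936 g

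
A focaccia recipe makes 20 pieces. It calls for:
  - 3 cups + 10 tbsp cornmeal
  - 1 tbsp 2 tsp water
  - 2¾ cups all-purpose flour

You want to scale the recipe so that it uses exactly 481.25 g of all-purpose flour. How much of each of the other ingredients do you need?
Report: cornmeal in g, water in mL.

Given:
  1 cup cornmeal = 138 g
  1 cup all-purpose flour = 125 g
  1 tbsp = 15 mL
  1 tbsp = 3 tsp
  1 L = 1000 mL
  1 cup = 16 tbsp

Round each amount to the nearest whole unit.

The original recipe has 343.75 g of all-purpose flour, so the scaling factor is 481.25 ÷ 343.75 = 7/5 = 1.4.
cornmeal: (3 cup + 10 tbsp = 3.625 cup) × 7/5 × 138 g/cup ≈ 700 g
water: (1 tbsp + 2 tsp = 5/3 tbsp) × 7/5 × 15 mL/tbsp = 35 mL

cornmeal: 700 g; water: 35 mL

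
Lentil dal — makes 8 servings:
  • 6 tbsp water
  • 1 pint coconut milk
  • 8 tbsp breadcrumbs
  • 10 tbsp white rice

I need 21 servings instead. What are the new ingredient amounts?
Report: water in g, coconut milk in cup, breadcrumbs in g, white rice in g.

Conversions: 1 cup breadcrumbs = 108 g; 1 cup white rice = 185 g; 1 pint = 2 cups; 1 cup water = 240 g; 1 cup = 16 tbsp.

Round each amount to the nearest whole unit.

Scaling factor: 21/8 = 2.625.
water: 6 tbsp × 21/8 ÷ 16 tbsp/cup × 240 g/cup ≈ 236 g
coconut milk: 1 pint × 21/8 × 2 cup/pint ≈ 5 cup
breadcrumbs: 8 tbsp × 21/8 ÷ 16 tbsp/cup × 108 g/cup ≈ 142 g
white rice: 10 tbsp × 21/8 ÷ 16 tbsp/cup × 185 g/cup ≈ 304 g

water: 236 g; coconut milk: 5 cup; breadcrumbs: 142 g; white rice: 304 g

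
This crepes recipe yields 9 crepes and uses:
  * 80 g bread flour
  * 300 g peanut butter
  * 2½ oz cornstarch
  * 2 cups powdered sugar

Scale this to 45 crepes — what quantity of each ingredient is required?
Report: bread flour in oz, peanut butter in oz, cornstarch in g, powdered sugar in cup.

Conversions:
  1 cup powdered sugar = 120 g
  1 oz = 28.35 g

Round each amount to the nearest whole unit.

bread flour: 14 oz; peanut butter: 53 oz; cornstarch: 354 g; powdered sugar: 10 cup

Scaling factor: 45/9 = 5.
bread flour: 80 g × 5 ÷ 28.35 g/oz ≈ 14 oz
peanut butter: 300 g × 5 ÷ 28.35 g/oz ≈ 53 oz
cornstarch: 2.5 oz × 5 × 28.35 g/oz ≈ 354 g
powdered sugar: 2 cup × 5 = 10 cup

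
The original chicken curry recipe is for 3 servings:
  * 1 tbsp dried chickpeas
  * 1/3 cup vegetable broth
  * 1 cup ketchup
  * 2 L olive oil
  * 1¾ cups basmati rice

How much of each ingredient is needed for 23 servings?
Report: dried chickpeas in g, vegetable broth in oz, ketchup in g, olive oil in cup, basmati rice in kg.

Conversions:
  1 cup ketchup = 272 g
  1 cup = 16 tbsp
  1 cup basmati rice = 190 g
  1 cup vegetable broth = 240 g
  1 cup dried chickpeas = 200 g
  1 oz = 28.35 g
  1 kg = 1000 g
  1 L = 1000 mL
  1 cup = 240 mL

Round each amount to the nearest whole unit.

Scaling factor: 23/3.
dried chickpeas: 1 tbsp × 23/3 ÷ 16 tbsp/cup × 200 g/cup ≈ 96 g
vegetable broth: 1/3 cup × 23/3 × 240 g/cup ÷ 28.35 g/oz ≈ 22 oz
ketchup: 1 cup × 23/3 × 272 g/cup ≈ 2085 g
olive oil: 2 L × 23/3 × 1000 mL/L ÷ 240 mL/cup ≈ 64 cup
basmati rice: 1.75 cup × 23/3 × 190 g/cup ÷ 1000 g/kg ≈ 3 kg

dried chickpeas: 96 g; vegetable broth: 22 oz; ketchup: 2085 g; olive oil: 64 cup; basmati rice: 3 kg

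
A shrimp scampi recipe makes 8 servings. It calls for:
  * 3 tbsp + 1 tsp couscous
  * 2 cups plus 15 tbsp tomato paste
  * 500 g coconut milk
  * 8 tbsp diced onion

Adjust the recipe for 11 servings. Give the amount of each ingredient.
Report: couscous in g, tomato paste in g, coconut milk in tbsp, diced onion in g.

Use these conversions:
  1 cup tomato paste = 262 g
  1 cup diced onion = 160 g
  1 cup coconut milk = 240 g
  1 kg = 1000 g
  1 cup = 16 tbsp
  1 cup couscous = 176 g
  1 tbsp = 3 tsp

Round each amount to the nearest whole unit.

couscous: 50 g; tomato paste: 1058 g; coconut milk: 46 tbsp; diced onion: 110 g

Scaling factor: 11/8 = 1.375.
couscous: (3 tbsp + 1 tsp = 10/3 tbsp) × 11/8 ÷ 16 tbsp/cup × 176 g/cup ≈ 50 g
tomato paste: (2 cup + 15 tbsp = 2.9375 cup) × 11/8 × 262 g/cup ≈ 1058 g
coconut milk: 500 g × 11/8 ÷ 240 g/cup × 16 tbsp/cup ≈ 46 tbsp
diced onion: 8 tbsp × 11/8 ÷ 16 tbsp/cup × 160 g/cup = 110 g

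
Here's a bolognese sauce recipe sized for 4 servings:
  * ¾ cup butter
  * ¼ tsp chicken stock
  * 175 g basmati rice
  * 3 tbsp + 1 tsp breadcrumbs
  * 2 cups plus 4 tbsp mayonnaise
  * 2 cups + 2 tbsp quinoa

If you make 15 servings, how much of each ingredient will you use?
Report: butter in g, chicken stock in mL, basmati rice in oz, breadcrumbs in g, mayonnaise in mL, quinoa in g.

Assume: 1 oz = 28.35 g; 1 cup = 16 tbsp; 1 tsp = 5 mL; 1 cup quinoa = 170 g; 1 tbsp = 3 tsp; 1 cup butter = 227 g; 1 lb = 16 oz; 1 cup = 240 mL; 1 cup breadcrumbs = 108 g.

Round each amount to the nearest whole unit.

Scaling factor: 15/4 = 3.75.
butter: 0.75 cup × 15/4 × 227 g/cup ≈ 638 g
chicken stock: 0.25 tsp × 15/4 × 5 mL/tsp ≈ 5 mL
basmati rice: 175 g × 15/4 ÷ 28.35 g/oz ≈ 23 oz
breadcrumbs: (3 tbsp + 1 tsp = 10/3 tbsp) × 15/4 ÷ 16 tbsp/cup × 108 g/cup ≈ 84 g
mayonnaise: (2 cup + 4 tbsp = 2.25 cup) × 15/4 × 240 mL/cup = 2025 mL
quinoa: (2 cup + 2 tbsp = 2.125 cup) × 15/4 × 170 g/cup ≈ 1355 g

butter: 638 g; chicken stock: 5 mL; basmati rice: 23 oz; breadcrumbs: 84 g; mayonnaise: 2025 mL; quinoa: 1355 g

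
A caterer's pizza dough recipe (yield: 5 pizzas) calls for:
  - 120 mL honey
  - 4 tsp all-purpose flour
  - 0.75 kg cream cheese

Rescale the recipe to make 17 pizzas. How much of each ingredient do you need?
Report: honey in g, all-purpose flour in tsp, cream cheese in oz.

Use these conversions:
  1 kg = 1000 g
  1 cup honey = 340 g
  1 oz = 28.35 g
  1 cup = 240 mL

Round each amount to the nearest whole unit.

honey: 578 g; all-purpose flour: 14 tsp; cream cheese: 90 oz

Scaling factor: 17/5 = 3.4.
honey: 120 mL × 17/5 ÷ 240 mL/cup × 340 g/cup = 578 g
all-purpose flour: 4 tsp × 17/5 ≈ 14 tsp
cream cheese: 0.75 kg × 17/5 × 1000 g/kg ÷ 28.35 g/oz ≈ 90 oz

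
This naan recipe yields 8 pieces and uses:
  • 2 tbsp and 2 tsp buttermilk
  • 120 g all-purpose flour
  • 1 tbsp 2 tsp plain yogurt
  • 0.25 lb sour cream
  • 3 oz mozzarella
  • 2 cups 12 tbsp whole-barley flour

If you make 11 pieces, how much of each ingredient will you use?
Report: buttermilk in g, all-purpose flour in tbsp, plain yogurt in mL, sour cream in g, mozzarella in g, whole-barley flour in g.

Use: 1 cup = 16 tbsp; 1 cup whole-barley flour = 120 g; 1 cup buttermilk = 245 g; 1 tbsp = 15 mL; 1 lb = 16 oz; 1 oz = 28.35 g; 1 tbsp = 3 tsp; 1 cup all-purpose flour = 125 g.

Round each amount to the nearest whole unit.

buttermilk: 56 g; all-purpose flour: 21 tbsp; plain yogurt: 34 mL; sour cream: 156 g; mozzarella: 117 g; whole-barley flour: 454 g

Scaling factor: 11/8 = 1.375.
buttermilk: (2 tbsp + 2 tsp = 8/3 tbsp) × 11/8 ÷ 16 tbsp/cup × 245 g/cup ≈ 56 g
all-purpose flour: 120 g × 11/8 ÷ 125 g/cup × 16 tbsp/cup ≈ 21 tbsp
plain yogurt: (1 tbsp + 2 tsp = 5/3 tbsp) × 11/8 × 15 mL/tbsp ≈ 34 mL
sour cream: 0.25 lb × 11/8 × 16 oz/lb × 28.35 g/oz ≈ 156 g
mozzarella: 3 oz × 11/8 × 28.35 g/oz ≈ 117 g
whole-barley flour: (2 cup + 12 tbsp = 2.75 cup) × 11/8 × 120 g/cup ≈ 454 g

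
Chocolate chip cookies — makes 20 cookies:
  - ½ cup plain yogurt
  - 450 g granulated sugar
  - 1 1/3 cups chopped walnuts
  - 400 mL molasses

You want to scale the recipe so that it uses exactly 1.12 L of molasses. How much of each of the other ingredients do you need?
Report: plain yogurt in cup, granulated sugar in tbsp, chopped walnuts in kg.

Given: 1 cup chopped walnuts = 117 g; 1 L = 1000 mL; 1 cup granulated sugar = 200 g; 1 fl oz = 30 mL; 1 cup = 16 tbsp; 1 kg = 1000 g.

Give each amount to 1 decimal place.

plain yogurt: 1.4 cup; granulated sugar: 100.8 tbsp; chopped walnuts: 0.4 kg

The original recipe has 0.4 L of molasses, so the scaling factor is 1.12 ÷ 0.4 = 14/5 = 2.8.
plain yogurt: 0.5 cup × 14/5 = 1.4 cup
granulated sugar: 450 g × 14/5 ÷ 200 g/cup × 16 tbsp/cup = 100.8 tbsp
chopped walnuts: 4/3 cup × 14/5 × 117 g/cup ÷ 1000 g/kg ≈ 0.4 kg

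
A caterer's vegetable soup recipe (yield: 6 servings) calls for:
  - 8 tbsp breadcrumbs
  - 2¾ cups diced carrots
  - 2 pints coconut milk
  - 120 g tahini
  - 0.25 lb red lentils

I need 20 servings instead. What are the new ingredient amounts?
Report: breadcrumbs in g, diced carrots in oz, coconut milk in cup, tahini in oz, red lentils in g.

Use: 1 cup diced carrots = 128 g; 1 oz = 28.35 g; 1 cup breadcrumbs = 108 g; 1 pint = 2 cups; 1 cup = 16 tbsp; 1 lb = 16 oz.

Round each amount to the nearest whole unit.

Scaling factor: 20/6 = 10/3.
breadcrumbs: 8 tbsp × 10/3 ÷ 16 tbsp/cup × 108 g/cup = 180 g
diced carrots: 2.75 cup × 10/3 × 128 g/cup ÷ 28.35 g/oz ≈ 41 oz
coconut milk: 2 pint × 10/3 × 2 cup/pint ≈ 13 cup
tahini: 120 g × 10/3 ÷ 28.35 g/oz ≈ 14 oz
red lentils: 0.25 lb × 10/3 × 16 oz/lb × 28.35 g/oz = 378 g

breadcrumbs: 180 g; diced carrots: 41 oz; coconut milk: 13 cup; tahini: 14 oz; red lentils: 378 g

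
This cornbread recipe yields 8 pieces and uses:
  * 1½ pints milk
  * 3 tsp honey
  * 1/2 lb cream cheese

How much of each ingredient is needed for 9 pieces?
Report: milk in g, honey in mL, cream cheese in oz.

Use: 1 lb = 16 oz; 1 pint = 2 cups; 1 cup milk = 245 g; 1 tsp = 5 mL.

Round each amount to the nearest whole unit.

milk: 827 g; honey: 17 mL; cream cheese: 9 oz

Scaling factor: 9/8 = 1.125.
milk: 1.5 pint × 9/8 × 2 cup/pint × 245 g/cup ≈ 827 g
honey: 3 tsp × 9/8 × 5 mL/tsp ≈ 17 mL
cream cheese: 0.5 lb × 9/8 × 16 oz/lb = 9 oz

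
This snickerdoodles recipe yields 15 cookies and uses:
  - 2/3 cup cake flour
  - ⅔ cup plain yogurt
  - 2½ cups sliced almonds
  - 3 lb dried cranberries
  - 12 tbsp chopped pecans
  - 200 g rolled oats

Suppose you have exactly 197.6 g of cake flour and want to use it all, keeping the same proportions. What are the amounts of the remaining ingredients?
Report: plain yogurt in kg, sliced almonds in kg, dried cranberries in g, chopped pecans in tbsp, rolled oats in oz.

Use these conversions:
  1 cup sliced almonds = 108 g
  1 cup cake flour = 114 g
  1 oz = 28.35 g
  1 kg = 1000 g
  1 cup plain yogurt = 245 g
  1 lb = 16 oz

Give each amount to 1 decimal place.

plain yogurt: 0.4 kg; sliced almonds: 0.7 kg; dried cranberries: 3538.1 g; chopped pecans: 31.2 tbsp; rolled oats: 18.3 oz

The original recipe has 76 g of cake flour, so the scaling factor is 197.6 ÷ 76 = 13/5 = 2.6.
plain yogurt: 2/3 cup × 13/5 × 245 g/cup ÷ 1000 g/kg ≈ 0.4 kg
sliced almonds: 2.5 cup × 13/5 × 108 g/cup ÷ 1000 g/kg ≈ 0.7 kg
dried cranberries: 3 lb × 13/5 × 16 oz/lb × 28.35 g/oz ≈ 3538.1 g
chopped pecans: 12 tbsp × 13/5 = 31.2 tbsp
rolled oats: 200 g × 13/5 ÷ 28.35 g/oz ≈ 18.3 oz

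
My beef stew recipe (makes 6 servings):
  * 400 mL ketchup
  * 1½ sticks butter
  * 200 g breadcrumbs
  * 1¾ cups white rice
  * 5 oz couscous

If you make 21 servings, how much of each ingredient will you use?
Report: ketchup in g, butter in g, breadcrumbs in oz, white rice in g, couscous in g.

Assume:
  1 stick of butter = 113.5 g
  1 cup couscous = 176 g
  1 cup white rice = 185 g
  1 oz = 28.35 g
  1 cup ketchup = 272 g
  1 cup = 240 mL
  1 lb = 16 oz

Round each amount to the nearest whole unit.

ketchup: 1587 g; butter: 596 g; breadcrumbs: 25 oz; white rice: 1133 g; couscous: 496 g

Scaling factor: 21/6 = 7/2 = 3.5.
ketchup: 400 mL × 7/2 ÷ 240 mL/cup × 272 g/cup ≈ 1587 g
butter: 1.5 stick × 7/2 × 113.5 g/stick ≈ 596 g
breadcrumbs: 200 g × 7/2 ÷ 28.35 g/oz ≈ 25 oz
white rice: 1.75 cup × 7/2 × 185 g/cup ≈ 1133 g
couscous: 5 oz × 7/2 × 28.35 g/oz ≈ 496 g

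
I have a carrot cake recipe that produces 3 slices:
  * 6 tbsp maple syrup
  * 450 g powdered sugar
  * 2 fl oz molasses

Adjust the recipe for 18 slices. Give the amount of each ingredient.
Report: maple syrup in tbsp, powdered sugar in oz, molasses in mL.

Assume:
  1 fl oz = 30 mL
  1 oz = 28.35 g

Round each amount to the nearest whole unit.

maple syrup: 36 tbsp; powdered sugar: 95 oz; molasses: 360 mL

Scaling factor: 18/3 = 6.
maple syrup: 6 tbsp × 6 = 36 tbsp
powdered sugar: 450 g × 6 ÷ 28.35 g/oz ≈ 95 oz
molasses: 2 fl oz × 6 × 30 mL/fl oz = 360 mL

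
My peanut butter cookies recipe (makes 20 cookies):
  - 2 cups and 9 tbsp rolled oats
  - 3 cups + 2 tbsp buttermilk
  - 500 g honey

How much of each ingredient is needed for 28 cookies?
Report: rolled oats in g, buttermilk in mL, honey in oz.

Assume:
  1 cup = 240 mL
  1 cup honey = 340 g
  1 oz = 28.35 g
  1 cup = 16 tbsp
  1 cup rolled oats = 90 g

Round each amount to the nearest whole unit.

Scaling factor: 28/20 = 7/5 = 1.4.
rolled oats: (2 cup + 9 tbsp = 2.5625 cup) × 7/5 × 90 g/cup ≈ 323 g
buttermilk: (3 cup + 2 tbsp = 3.125 cup) × 7/5 × 240 mL/cup = 1050 mL
honey: 500 g × 7/5 ÷ 28.35 g/oz ≈ 25 oz

rolled oats: 323 g; buttermilk: 1050 mL; honey: 25 oz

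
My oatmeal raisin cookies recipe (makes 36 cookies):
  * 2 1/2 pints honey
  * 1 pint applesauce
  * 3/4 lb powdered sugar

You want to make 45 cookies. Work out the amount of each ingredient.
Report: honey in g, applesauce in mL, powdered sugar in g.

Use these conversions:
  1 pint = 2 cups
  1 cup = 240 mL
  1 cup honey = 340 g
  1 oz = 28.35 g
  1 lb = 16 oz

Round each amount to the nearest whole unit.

honey: 2125 g; applesauce: 600 mL; powdered sugar: 425 g

Scaling factor: 45/36 = 5/4 = 1.25.
honey: 2.5 pint × 5/4 × 2 cup/pint × 340 g/cup = 2125 g
applesauce: 1 pint × 5/4 × 2 cup/pint × 240 mL/cup = 600 mL
powdered sugar: 0.75 lb × 5/4 × 16 oz/lb × 28.35 g/oz ≈ 425 g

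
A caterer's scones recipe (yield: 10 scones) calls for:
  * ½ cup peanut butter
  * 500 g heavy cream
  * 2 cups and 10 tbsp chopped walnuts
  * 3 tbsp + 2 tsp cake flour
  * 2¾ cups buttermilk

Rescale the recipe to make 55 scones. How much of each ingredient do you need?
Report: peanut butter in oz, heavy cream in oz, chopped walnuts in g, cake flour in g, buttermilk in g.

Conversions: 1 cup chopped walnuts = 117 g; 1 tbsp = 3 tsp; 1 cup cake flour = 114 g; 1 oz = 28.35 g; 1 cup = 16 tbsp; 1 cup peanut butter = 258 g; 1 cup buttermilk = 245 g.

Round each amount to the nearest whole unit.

Scaling factor: 55/10 = 11/2 = 5.5.
peanut butter: 0.5 cup × 11/2 × 258 g/cup ÷ 28.35 g/oz ≈ 25 oz
heavy cream: 500 g × 11/2 ÷ 28.35 g/oz ≈ 97 oz
chopped walnuts: (2 cup + 10 tbsp = 2.625 cup) × 11/2 × 117 g/cup ≈ 1689 g
cake flour: (3 tbsp + 2 tsp = 11/3 tbsp) × 11/2 ÷ 16 tbsp/cup × 114 g/cup ≈ 144 g
buttermilk: 2.75 cup × 11/2 × 245 g/cup ≈ 3706 g

peanut butter: 25 oz; heavy cream: 97 oz; chopped walnuts: 1689 g; cake flour: 144 g; buttermilk: 3706 g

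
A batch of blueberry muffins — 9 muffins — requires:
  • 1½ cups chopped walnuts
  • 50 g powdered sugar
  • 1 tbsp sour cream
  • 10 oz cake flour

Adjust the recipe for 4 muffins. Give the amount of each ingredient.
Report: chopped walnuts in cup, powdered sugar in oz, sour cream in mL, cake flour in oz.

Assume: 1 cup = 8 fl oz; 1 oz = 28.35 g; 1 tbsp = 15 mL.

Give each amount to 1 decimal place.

Scaling factor: 4/9.
chopped walnuts: 1.5 cup × 4/9 ≈ 0.7 cup
powdered sugar: 50 g × 4/9 ÷ 28.35 g/oz ≈ 0.8 oz
sour cream: 1 tbsp × 4/9 × 15 mL/tbsp ≈ 6.7 mL
cake flour: 10 oz × 4/9 ≈ 4.4 oz

chopped walnuts: 0.7 cup; powdered sugar: 0.8 oz; sour cream: 6.7 mL; cake flour: 4.4 oz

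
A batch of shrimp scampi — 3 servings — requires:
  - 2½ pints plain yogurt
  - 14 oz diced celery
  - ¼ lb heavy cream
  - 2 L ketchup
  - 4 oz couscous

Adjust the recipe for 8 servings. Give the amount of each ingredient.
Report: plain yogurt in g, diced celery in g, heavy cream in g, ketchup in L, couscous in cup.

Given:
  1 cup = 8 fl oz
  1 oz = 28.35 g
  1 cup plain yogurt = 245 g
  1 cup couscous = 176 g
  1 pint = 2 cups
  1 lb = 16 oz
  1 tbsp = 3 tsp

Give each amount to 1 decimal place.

plain yogurt: 3266.7 g; diced celery: 1058.4 g; heavy cream: 302.4 g; ketchup: 5.3 L; couscous: 1.7 cup

Scaling factor: 8/3.
plain yogurt: 2.5 pint × 8/3 × 2 cup/pint × 245 g/cup ≈ 3266.7 g
diced celery: 14 oz × 8/3 × 28.35 g/oz = 1058.4 g
heavy cream: 0.25 lb × 8/3 × 16 oz/lb × 28.35 g/oz = 302.4 g
ketchup: 2 L × 8/3 ≈ 5.3 L
couscous: 4 oz × 8/3 × 28.35 g/oz ÷ 176 g/cup ≈ 1.7 cup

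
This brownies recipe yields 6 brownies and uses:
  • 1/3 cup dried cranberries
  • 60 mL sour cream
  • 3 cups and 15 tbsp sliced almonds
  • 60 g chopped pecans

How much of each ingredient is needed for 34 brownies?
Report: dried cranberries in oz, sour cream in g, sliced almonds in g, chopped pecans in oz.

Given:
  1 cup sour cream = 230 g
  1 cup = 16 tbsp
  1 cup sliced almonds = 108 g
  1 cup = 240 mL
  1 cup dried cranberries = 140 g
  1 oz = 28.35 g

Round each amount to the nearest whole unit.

Scaling factor: 34/6 = 17/3.
dried cranberries: 1/3 cup × 17/3 × 140 g/cup ÷ 28.35 g/oz ≈ 9 oz
sour cream: 60 mL × 17/3 ÷ 240 mL/cup × 230 g/cup ≈ 326 g
sliced almonds: (3 cup + 15 tbsp = 3.9375 cup) × 17/3 × 108 g/cup ≈ 2410 g
chopped pecans: 60 g × 17/3 ÷ 28.35 g/oz ≈ 12 oz

dried cranberries: 9 oz; sour cream: 326 g; sliced almonds: 2410 g; chopped pecans: 12 oz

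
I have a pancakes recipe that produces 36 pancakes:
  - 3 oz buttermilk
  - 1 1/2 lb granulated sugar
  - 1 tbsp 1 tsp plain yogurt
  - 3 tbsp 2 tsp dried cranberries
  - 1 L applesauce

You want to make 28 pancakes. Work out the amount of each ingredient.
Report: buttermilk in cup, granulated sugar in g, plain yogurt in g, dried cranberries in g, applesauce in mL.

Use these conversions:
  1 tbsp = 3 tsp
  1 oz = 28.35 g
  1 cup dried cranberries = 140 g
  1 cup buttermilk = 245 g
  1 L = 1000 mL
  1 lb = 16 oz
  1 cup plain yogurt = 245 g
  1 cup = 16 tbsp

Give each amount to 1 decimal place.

buttermilk: 0.3 cup; granulated sugar: 529.2 g; plain yogurt: 15.9 g; dried cranberries: 25.0 g; applesauce: 777.8 mL

Scaling factor: 28/36 = 7/9.
buttermilk: 3 oz × 7/9 × 28.35 g/oz ÷ 245 g/cup ≈ 0.3 cup
granulated sugar: 1.5 lb × 7/9 × 16 oz/lb × 28.35 g/oz = 529.2 g
plain yogurt: (1 tbsp + 1 tsp = 4/3 tbsp) × 7/9 ÷ 16 tbsp/cup × 245 g/cup ≈ 15.9 g
dried cranberries: (3 tbsp + 2 tsp = 11/3 tbsp) × 7/9 ÷ 16 tbsp/cup × 140 g/cup ≈ 25.0 g
applesauce: 1 L × 7/9 × 1000 mL/L ≈ 777.8 mL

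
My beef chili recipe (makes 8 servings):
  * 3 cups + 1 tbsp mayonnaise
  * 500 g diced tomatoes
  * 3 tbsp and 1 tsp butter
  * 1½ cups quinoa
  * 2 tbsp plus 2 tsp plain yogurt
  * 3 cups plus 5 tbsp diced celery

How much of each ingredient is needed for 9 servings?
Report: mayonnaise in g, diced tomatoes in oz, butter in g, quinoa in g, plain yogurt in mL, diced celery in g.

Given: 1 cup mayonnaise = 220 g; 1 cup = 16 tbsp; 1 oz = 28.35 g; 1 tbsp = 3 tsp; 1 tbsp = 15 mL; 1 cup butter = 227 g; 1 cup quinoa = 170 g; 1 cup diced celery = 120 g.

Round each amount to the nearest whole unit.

Scaling factor: 9/8 = 1.125.
mayonnaise: (3 cup + 1 tbsp = 3.0625 cup) × 9/8 × 220 g/cup ≈ 758 g
diced tomatoes: 500 g × 9/8 ÷ 28.35 g/oz ≈ 20 oz
butter: (3 tbsp + 1 tsp = 10/3 tbsp) × 9/8 ÷ 16 tbsp/cup × 227 g/cup ≈ 53 g
quinoa: 1.5 cup × 9/8 × 170 g/cup ≈ 287 g
plain yogurt: (2 tbsp + 2 tsp = 8/3 tbsp) × 9/8 × 15 mL/tbsp = 45 mL
diced celery: (3 cup + 5 tbsp = 3.3125 cup) × 9/8 × 120 g/cup ≈ 447 g

mayonnaise: 758 g; diced tomatoes: 20 oz; butter: 53 g; quinoa: 287 g; plain yogurt: 45 mL; diced celery: 447 g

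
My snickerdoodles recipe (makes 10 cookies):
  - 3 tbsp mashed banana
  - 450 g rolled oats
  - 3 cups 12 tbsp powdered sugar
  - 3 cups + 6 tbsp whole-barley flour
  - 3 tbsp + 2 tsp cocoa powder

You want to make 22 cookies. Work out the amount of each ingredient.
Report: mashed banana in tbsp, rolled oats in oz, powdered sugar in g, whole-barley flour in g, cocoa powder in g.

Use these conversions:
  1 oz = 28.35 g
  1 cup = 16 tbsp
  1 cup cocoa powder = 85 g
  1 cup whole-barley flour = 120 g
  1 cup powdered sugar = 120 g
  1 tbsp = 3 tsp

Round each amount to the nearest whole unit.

mashed banana: 7 tbsp; rolled oats: 35 oz; powdered sugar: 990 g; whole-barley flour: 891 g; cocoa powder: 43 g

Scaling factor: 22/10 = 11/5 = 2.2.
mashed banana: 3 tbsp × 11/5 ≈ 7 tbsp
rolled oats: 450 g × 11/5 ÷ 28.35 g/oz ≈ 35 oz
powdered sugar: (3 cup + 12 tbsp = 3.75 cup) × 11/5 × 120 g/cup = 990 g
whole-barley flour: (3 cup + 6 tbsp = 3.375 cup) × 11/5 × 120 g/cup = 891 g
cocoa powder: (3 tbsp + 2 tsp = 11/3 tbsp) × 11/5 ÷ 16 tbsp/cup × 85 g/cup ≈ 43 g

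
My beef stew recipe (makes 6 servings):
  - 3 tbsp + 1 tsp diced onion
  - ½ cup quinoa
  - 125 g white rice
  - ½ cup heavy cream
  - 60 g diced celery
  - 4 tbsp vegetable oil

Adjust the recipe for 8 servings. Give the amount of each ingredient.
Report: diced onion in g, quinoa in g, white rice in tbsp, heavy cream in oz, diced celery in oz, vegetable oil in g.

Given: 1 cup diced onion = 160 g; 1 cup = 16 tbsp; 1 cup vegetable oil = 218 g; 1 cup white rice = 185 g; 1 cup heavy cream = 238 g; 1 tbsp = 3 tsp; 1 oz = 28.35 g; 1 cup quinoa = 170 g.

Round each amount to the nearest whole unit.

diced onion: 44 g; quinoa: 113 g; white rice: 14 tbsp; heavy cream: 6 oz; diced celery: 3 oz; vegetable oil: 73 g

Scaling factor: 8/6 = 4/3.
diced onion: (3 tbsp + 1 tsp = 10/3 tbsp) × 4/3 ÷ 16 tbsp/cup × 160 g/cup ≈ 44 g
quinoa: 0.5 cup × 4/3 × 170 g/cup ≈ 113 g
white rice: 125 g × 4/3 ÷ 185 g/cup × 16 tbsp/cup ≈ 14 tbsp
heavy cream: 0.5 cup × 4/3 × 238 g/cup ÷ 28.35 g/oz ≈ 6 oz
diced celery: 60 g × 4/3 ÷ 28.35 g/oz ≈ 3 oz
vegetable oil: 4 tbsp × 4/3 ÷ 16 tbsp/cup × 218 g/cup ≈ 73 g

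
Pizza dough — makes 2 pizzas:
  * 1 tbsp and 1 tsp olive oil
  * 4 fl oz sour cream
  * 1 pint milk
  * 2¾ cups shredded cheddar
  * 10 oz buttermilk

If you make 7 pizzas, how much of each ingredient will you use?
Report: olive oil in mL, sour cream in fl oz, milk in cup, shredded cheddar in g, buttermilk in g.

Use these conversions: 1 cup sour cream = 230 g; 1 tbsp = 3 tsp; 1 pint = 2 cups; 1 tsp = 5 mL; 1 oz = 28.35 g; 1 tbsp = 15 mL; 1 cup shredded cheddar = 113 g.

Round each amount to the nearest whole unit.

olive oil: 70 mL; sour cream: 14 fl oz; milk: 7 cup; shredded cheddar: 1088 g; buttermilk: 992 g

Scaling factor: 7/2 = 3.5.
olive oil: (1 tbsp + 1 tsp = 4/3 tbsp) × 7/2 × 15 mL/tbsp = 70 mL
sour cream: 4 fl oz × 7/2 = 14 fl oz
milk: 1 pint × 7/2 × 2 cup/pint = 7 cup
shredded cheddar: 2.75 cup × 7/2 × 113 g/cup ≈ 1088 g
buttermilk: 10 oz × 7/2 × 28.35 g/oz ≈ 992 g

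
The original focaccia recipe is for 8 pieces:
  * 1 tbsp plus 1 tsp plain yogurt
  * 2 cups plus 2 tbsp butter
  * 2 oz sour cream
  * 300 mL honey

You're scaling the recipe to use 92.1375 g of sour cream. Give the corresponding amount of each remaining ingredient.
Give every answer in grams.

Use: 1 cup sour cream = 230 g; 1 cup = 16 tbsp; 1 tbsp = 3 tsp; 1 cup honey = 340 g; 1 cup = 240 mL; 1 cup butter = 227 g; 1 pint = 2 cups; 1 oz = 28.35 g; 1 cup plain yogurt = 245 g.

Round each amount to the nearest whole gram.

plain yogurt: 33 g; butter: 784 g; honey: 691 g

The original recipe has 56.7 g of sour cream, so the scaling factor is 92.1375 ÷ 56.7 = 13/8 = 1.625.
plain yogurt: (1 tbsp + 1 tsp = 4/3 tbsp) × 13/8 ÷ 16 tbsp/cup × 245 g/cup ≈ 33 g
butter: (2 cup + 2 tbsp = 2.125 cup) × 13/8 × 227 g/cup ≈ 784 g
honey: 300 mL × 13/8 ÷ 240 mL/cup × 340 g/cup ≈ 691 g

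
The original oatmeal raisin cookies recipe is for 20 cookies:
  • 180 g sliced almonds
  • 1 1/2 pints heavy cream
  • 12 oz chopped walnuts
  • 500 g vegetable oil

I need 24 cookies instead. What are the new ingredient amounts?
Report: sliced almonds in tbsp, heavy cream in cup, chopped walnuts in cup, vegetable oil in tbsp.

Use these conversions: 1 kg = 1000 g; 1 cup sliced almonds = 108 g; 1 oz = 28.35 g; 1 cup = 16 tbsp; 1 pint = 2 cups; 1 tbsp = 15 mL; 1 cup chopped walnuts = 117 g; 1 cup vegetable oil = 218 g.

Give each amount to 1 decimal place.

Scaling factor: 24/20 = 6/5 = 1.2.
sliced almonds: 180 g × 6/5 ÷ 108 g/cup × 16 tbsp/cup = 32.0 tbsp
heavy cream: 1.5 pint × 6/5 × 2 cup/pint = 3.6 cup
chopped walnuts: 12 oz × 6/5 × 28.35 g/oz ÷ 117 g/cup ≈ 3.5 cup
vegetable oil: 500 g × 6/5 ÷ 218 g/cup × 16 tbsp/cup ≈ 44.0 tbsp

sliced almonds: 32.0 tbsp; heavy cream: 3.6 cup; chopped walnuts: 3.5 cup; vegetable oil: 44.0 tbsp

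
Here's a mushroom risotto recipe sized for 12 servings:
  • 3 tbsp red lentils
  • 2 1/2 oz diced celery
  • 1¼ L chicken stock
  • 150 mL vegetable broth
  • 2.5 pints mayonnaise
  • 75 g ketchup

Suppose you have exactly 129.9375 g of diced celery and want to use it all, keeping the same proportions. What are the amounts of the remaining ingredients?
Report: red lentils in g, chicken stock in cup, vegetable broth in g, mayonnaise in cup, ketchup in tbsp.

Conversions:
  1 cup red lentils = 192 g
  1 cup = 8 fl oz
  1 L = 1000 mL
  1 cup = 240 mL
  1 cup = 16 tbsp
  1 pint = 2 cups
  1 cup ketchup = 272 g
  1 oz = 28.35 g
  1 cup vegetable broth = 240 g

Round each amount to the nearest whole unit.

red lentils: 66 g; chicken stock: 10 cup; vegetable broth: 275 g; mayonnaise: 9 cup; ketchup: 8 tbsp

The original recipe has 70.875 g of diced celery, so the scaling factor is 129.9375 ÷ 70.875 = 11/6.
red lentils: 3 tbsp × 11/6 ÷ 16 tbsp/cup × 192 g/cup = 66 g
chicken stock: 1.25 L × 11/6 × 1000 mL/L ÷ 240 mL/cup ≈ 10 cup
vegetable broth: 150 mL × 11/6 ÷ 240 mL/cup × 240 g/cup = 275 g
mayonnaise: 2.5 pint × 11/6 × 2 cup/pint ≈ 9 cup
ketchup: 75 g × 11/6 ÷ 272 g/cup × 16 tbsp/cup ≈ 8 tbsp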